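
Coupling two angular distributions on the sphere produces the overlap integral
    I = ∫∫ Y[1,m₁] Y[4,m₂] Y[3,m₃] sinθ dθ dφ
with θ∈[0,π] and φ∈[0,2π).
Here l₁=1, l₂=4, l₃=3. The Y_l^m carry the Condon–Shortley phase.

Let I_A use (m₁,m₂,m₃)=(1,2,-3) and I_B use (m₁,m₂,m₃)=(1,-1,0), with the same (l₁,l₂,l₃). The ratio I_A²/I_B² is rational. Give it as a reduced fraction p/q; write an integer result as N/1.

l's match ⇒ only the (l;m) 3-j factors differ between A and B.
A: triangle coeff Δ(1,4,3) = 1/252; Σ_t [0,0]: t=0:+1/1440 = 1/1440; (3j)²=1/252 [(1 4 3; 1 2 -3)], sign=+1
B: triangle coeff Δ(1,4,3) = 1/252; Σ_t [0,0]: t=0:+1/72 = 1/72; (3j)²=5/126 [(1 4 3; 1 -1 0)], sign=-1
I_A²/I_B² = (1/252)/(5/126) = 1/10

1/10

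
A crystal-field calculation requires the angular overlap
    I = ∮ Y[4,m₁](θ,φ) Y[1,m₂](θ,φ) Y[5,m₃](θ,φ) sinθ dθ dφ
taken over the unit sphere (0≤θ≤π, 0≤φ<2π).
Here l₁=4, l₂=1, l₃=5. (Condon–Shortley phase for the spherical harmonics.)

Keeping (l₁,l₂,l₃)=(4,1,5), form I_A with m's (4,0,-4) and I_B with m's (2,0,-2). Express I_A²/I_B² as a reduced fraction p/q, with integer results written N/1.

l's match ⇒ only the (l;m) 3-j factors differ between A and B.
A: triangle coeff Δ(4,1,5) = 1/495; Σ_t [0,0]: t=0:+1/40320 = 1/40320; (3j)²=1/55 [(4 1 5; 4 0 -4)], sign=-1
B: triangle coeff Δ(4,1,5) = 1/495; Σ_t [0,0]: t=0:+1/1440 = 1/1440; (3j)²=7/165 [(4 1 5; 2 0 -2)], sign=-1
I_A²/I_B² = (1/55)/(7/165) = 3/7

3/7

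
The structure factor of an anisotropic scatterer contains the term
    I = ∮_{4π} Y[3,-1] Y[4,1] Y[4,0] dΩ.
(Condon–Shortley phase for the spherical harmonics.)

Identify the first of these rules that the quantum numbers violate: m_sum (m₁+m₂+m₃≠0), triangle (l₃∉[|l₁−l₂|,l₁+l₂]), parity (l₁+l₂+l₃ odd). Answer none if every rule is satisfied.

parity

azimuthal sum: -1 + 1 + 0 = 0  ✓
1 ≤ 4 ≤ 7 (triangle on l)  ✓
L = 3 + 4 + 4 = 11 (odd)  ✗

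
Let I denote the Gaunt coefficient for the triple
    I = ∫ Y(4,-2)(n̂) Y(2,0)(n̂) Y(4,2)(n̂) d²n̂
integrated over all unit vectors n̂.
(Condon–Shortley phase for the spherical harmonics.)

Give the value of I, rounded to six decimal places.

0.065536

Rules hold: Σm=0, L=10 even, 2≤4≤6.
N = 9·5·9 = 405
Δ = 2!·6!·2!/11! = 1/13860
Racah Σ t=0..2: t=0:+1/192 t=1:−1/36 t=2:+1/192 = -5/288
⇒ 3j(4 2 4; 0 0 0)² = 20/693, sgn -1
Racah Σ t=0..2: t=0:+1/2880 t=1:−1/120 t=2:+1/192 = -1/360
⇒ 3j(4 2 4; -2 0 2)² = 16/3465, sgn -1
4πI² = N·(3j₀)²·(3jₘ)² = 320/5929
I = +1·√(0.053972/4π) = 0.06553591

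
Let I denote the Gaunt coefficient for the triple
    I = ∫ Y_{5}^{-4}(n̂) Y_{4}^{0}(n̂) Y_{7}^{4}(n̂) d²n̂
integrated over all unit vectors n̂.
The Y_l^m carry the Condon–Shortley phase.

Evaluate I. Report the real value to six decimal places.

Checks pass: Σm=0; 16 even; l₃=7∈[1,9].
(2·5+1)(2·4+1)(2·7+1) = 1485
Δ: 2! 8! 6! / 17! → 1/6126120
sum: t=0:+1/69120 t=1:−1/20736 t=2:+1/69120 = -1/51840
3j²(5 4 7; 0 0 0) = Δ·Π!·Σ² = 280/21879  (sign +1)
sum: t=1:−1/1451520 t=2:+1/483840 = 1/725760
3j²(5 4 7; -4 0 4) = Δ·Π!·Σ² = 24/1547  (sign -1)
combine: 4πI² = 1485·280/21879·24/1547 = 14400/48841
take √, sign -1: I = -0.15317364

-0.153174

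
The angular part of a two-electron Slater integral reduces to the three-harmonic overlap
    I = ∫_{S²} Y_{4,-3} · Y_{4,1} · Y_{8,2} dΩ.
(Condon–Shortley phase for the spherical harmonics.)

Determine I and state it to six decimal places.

0.089867

m-sum 0 ✓  L=16 even ✓  0≤8≤8 ✓
Π(2lᵢ+1) = 9×9×17 = 1377
triangle coeff Δ(4,4,8) = 1/218790
Σ_t [0,0]: t=0:+1/331776 = 1/331776
(3j)²=490/21879 [(4 4 8; 0 0 0)], sign=+1
Σ_t [0,0]: t=0:+1/3628800 = 1/3628800
(3j)²=8/2431 [(4 4 8; -3 1 2)], sign=+1
⇒ 4πI² = 35280/347633
I = (+1)√(35280/347633/(4π)) = 0.08986671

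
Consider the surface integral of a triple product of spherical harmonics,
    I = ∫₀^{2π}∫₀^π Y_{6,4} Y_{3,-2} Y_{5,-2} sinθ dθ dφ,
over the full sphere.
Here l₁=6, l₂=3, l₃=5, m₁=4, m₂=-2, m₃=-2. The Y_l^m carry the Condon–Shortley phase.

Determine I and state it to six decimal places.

0.088266

m-sum 0 ✓  L=14 even ✓  3≤5≤9 ✓
Π(2lᵢ+1) = 13×7×11 = 1001
triangle coeff Δ(6,3,5) = 1/675675
Σ_t [1,3]: t=1:−1/8640 t=2:+1/2304 t=3:−1/8640 = 7/34560
(3j)²=7/429 [(6 3 5; 0 0 0)], sign=-1
Σ_t [0,1]: t=0:+1/34560 t=1:−1/60480 = 1/80640
(3j)²=6/1001 [(6 3 5; 4 -2 -2)], sign=-1
⇒ 4πI² = 14/143
I = (+1)√(14/143/(4π)) = 0.08826552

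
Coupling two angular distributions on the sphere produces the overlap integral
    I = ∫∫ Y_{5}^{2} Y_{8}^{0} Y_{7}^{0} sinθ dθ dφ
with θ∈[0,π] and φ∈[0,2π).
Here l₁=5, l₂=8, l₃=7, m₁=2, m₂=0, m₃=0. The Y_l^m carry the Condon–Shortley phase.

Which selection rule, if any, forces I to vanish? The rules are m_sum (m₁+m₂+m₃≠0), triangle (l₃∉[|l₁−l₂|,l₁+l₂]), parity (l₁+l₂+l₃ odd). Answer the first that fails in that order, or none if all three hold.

m₁+m₂+m₃ = 2 + 0 + 0 = 2  ✗
triangle: |5−8|=3 ≤ l₃=7 ≤ 5+8=13
parity: l₁+l₂+l₃ = 20 is even

m_sum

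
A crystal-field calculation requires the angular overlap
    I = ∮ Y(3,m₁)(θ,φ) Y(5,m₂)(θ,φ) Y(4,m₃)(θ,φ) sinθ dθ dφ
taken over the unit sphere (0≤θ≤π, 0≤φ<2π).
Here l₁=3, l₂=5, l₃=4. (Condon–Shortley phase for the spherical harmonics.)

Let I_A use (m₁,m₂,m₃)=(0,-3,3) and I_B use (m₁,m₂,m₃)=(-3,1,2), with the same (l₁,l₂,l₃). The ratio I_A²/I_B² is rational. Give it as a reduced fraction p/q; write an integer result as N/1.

196/375

Same 3,5,4: normalisation and zero-m 3j drop out of the ratio.
A: Δ: 4! 2! 6! / 13! → 1/180180; sum: t=1:−1/1440 t=2:+1/2880 = -1/2880; 3j²(3 5 4; 0 -3 3) = Δ·Π!·Σ² = 7/715  (sign +1)
B: Δ: 4! 2! 6! / 13! → 1/180180; sum: t=4:+1/2304 = 1/2304; 3j²(3 5 4; -3 1 2) = Δ·Π!·Σ² = 75/4004  (sign +1)
I_A²/I_B² = (7/715)/(75/4004) = 196/375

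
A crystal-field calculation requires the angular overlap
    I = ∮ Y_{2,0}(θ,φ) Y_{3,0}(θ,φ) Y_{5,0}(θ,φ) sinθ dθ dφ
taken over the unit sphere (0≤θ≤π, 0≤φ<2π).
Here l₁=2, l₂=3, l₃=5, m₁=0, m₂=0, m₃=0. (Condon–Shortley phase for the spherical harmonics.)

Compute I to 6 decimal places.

0.239615

Rules hold: Σm=0, L=10 even, 1≤5≤5.
N = 5·7·11 = 385
Δ = 0!·4!·6!/11! = 1/2310
Racah Σ t=0..0: t=0:+1/144 = 1/144
⇒ 3j(2 3 5; 0 0 0)² = 10/231, sgn -1
(m-triple is (0,0,0) — same symbol as above.)
4πI² = N·(3j₀)²·(3jₘ)² = 500/693
I = +1·√(0.721501/4π) = 0.23961470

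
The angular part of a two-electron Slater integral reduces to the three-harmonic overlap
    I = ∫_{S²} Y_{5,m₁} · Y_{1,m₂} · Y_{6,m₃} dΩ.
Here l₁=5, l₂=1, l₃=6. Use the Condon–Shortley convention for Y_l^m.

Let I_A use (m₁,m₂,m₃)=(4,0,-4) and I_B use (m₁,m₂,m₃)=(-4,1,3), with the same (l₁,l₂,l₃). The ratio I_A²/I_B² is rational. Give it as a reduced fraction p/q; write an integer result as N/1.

20/3

Same 5,1,6: normalisation and zero-m 3j drop out of the ratio.
A: Δ: 0! 10! 2! / 13! → 1/858; sum: t=0:+1/362880 = 1/362880; 3j²(5 1 6; 4 0 -4) = Δ·Π!·Σ² = 10/429  (sign +1)
B: Δ: 0! 10! 2! / 13! → 1/858; sum: t=0:+1/725760 = 1/725760; 3j²(5 1 6; -4 1 3) = Δ·Π!·Σ² = 1/286  (sign -1)
I_A²/I_B² = (10/429)/(1/286) = 20/3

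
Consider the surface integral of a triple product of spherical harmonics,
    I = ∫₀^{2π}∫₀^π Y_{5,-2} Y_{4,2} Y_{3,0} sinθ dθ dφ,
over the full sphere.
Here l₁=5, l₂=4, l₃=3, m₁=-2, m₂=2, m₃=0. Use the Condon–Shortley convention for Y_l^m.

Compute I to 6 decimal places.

m-sum 0 ✓  L=12 even ✓  1≤3≤9 ✓
Π(2lᵢ+1) = 11×9×7 = 693
triangle coeff Δ(5,4,3) = 1/180180
Σ_t [2,4]: t=2:+1/576 t=3:−1/144 t=4:+1/576 = -1/288
(3j)²=20/1001 [(5 4 3; 0 0 0)], sign=+1
Σ_t [4,6]: t=4:+1/576 t=5:−1/480 t=6:+1/8640 = -1/4320
(3j)²=1/2145 [(5 4 3; -2 2 0)], sign=+1
⇒ 4πI² = 12/1859
I = (+1)√(12/1859/(4π)) = 0.02266449

0.022664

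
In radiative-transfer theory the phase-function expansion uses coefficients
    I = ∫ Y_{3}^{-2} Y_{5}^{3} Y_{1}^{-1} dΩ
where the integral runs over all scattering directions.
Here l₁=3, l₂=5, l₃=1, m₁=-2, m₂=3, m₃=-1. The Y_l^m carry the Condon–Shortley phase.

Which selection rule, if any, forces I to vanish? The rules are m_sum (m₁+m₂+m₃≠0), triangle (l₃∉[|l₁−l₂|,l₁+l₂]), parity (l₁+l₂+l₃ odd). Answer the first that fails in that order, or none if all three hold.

m₁+m₂+m₃ = -2 + 3 − 1 = 0  ✓
triangle: |3−5|=2 ≤ l₃=1 ≤ 3+5=8  ✗
parity: l₁+l₂+l₃ = 9 is odd

triangle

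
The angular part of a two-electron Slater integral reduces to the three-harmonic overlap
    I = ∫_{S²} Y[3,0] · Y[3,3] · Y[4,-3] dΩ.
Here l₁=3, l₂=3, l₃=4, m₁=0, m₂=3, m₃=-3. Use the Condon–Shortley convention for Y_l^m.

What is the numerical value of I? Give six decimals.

0.203551

m-sum 0 ✓  L=10 even ✓  0≤4≤6 ✓
Π(2lᵢ+1) = 7×7×9 = 441
triangle coeff Δ(3,3,4) = 1/34650
Σ_t [0,2]: t=0:+1/72 t=1:−1/16 t=2:+1/72 = -5/144
(3j)²=2/77 [(3 3 4; 0 0 0)], sign=-1
Σ_t [2,2]: t=2:+1/288 = 1/288
(3j)²=1/22 [(3 3 4; 0 3 -3)], sign=-1
⇒ 4πI² = 63/121
I = (+1)√(63/121/(4π)) = 0.20355073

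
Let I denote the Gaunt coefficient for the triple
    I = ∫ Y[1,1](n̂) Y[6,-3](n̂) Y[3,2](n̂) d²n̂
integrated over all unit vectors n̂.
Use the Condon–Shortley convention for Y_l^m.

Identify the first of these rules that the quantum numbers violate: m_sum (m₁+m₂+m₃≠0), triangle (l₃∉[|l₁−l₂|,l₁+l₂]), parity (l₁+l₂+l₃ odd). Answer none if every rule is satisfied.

azimuthal sum: 1 − 3 + 2 = 0  ✓
5 ≤ 3 ≤ 7 (triangle on l)  ✗
L = 1 + 6 + 3 = 10 (even)

triangle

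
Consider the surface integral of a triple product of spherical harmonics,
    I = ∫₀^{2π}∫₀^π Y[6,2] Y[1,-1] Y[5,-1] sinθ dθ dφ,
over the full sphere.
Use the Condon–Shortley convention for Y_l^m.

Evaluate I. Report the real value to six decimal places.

0.216205

m-sum 0 ✓  L=12 even ✓  5≤5≤7 ✓
Π(2lᵢ+1) = 13×3×11 = 429
triangle coeff Δ(6,1,5) = 1/858
Σ_t [1,1]: t=1:−1/14400 = -1/14400
(3j)²=6/143 [(6 1 5; 0 0 0)], sign=+1
Σ_t [0,0]: t=0:+1/34560 = 1/34560
(3j)²=14/429 [(6 1 5; 2 -1 -1)], sign=+1
⇒ 4πI² = 84/143
I = (+1)√(84/143/(4π)) = 0.21620548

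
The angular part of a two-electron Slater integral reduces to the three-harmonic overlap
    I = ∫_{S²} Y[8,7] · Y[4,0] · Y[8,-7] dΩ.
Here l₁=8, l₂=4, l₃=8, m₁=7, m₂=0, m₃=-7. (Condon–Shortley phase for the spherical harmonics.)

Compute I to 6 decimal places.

0.044541

Checks pass: Σm=0; 20 even; l₃=8∈[4,12].
(2·8+1)(2·4+1)(2·8+1) = 2601
Δ: 4! 12! 4! / 21! → 1/185175900
sum: t=0:+1/557383680 t=1:−1/21772800 t=2:+1/8294400 t=3:−1/21772800 t=4:+1/557383680 = 1/30965760
3j²(8 4 8; 0 0 0) = Δ·Π!·Σ² = 36/4199  (sign +1)
sum: t=0:+1/22992076800 t=1:−1/17244057600 = -1/68976230400
3j²(8 4 8; 7 0 -7) = Δ·Π!·Σ² = 13/11628  (sign +1)
combine: 4πI² = 2601·36/4199·13/11628 = 9/361
take √, sign +1: I = 0.04454128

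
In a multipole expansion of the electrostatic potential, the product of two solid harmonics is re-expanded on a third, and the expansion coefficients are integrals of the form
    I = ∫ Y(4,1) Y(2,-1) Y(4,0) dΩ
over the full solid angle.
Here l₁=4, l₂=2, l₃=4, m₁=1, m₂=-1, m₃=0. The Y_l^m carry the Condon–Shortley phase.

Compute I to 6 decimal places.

Rules hold: Σm=0, L=10 even, 2≤4≤6.
N = 9·5·9 = 405
Δ = 2!·6!·2!/11! = 1/13860
Racah Σ t=0..2: t=0:+1/192 t=1:−1/36 t=2:+1/192 = -5/288
⇒ 3j(4 2 4; 0 0 0)² = 20/693, sgn -1
Racah Σ t=0..1: t=0:+1/72 t=1:−1/96 = 1/288
⇒ 3j(4 2 4; 1 -1 0)² = 1/462, sgn +1
4πI² = N·(3j₀)²·(3jₘ)² = 150/5929
I = -1·√(0.0252994/4π) = -0.04486937

-0.044869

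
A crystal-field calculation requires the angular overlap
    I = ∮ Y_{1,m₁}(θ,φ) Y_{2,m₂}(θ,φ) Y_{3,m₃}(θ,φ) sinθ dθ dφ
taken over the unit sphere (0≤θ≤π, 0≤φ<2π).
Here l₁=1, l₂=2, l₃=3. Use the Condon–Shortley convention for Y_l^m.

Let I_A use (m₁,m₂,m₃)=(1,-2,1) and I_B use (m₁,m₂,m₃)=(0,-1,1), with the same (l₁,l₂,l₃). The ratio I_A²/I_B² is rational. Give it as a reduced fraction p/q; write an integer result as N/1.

1/8

Shared (l₁,l₂,l₃)=(1,2,3): N and (l;000)² cancel in I_A²/I_B².
A: Δ = 0!·2!·4!/7! = 1/105; Racah Σ t=0..0: t=0:+1/48 = 1/48; ⇒ 3j(1 2 3; 1 -2 1)² = 1/105, sgn +1
B: Δ = 0!·2!·4!/7! = 1/105; Racah Σ t=0..0: t=0:+1/6 = 1/6; ⇒ 3j(1 2 3; 0 -1 1)² = 8/105, sgn +1
I_A²/I_B² = (1/105)/(8/105) = 1/8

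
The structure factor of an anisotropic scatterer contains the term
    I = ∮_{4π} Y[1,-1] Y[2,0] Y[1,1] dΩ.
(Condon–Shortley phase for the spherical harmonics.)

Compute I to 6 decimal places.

0.126157

m-sum 0 ✓  L=4 even ✓  1≤1≤3 ✓
Π(2lᵢ+1) = 3×5×3 = 45
triangle coeff Δ(1,2,1) = 1/30
Σ_t [1,1]: t=1:−1/1 = -1/1
(3j)²=2/15 [(1 2 1; 0 0 0)], sign=+1
Σ_t [2,2]: t=2:+1/4 = 1/4
(3j)²=1/30 [(1 2 1; -1 0 1)], sign=+1
⇒ 4πI² = 1/5
I = (+1)√(1/5/(4π)) = 0.12615663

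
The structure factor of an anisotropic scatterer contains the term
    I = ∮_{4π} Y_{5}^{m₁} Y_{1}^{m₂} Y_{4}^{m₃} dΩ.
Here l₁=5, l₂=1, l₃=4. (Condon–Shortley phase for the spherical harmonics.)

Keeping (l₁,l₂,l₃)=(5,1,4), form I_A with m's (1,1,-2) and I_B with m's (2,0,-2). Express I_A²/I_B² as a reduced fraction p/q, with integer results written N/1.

Shared (l₁,l₂,l₃)=(5,1,4): N and (l;000)² cancel in I_A²/I_B².
A: Δ = 2!·8!·0!/11! = 1/495; Racah Σ t=2..2: t=2:+1/2880 = 1/2880; ⇒ 3j(5 1 4; 1 1 -2)² = 2/165, sgn +1
B: Δ = 2!·8!·0!/11! = 1/495; Racah Σ t=1..1: t=1:−1/1440 = -1/1440; ⇒ 3j(5 1 4; 2 0 -2)² = 7/165, sgn -1
I_A²/I_B² = (2/165)/(7/165) = 2/7

2/7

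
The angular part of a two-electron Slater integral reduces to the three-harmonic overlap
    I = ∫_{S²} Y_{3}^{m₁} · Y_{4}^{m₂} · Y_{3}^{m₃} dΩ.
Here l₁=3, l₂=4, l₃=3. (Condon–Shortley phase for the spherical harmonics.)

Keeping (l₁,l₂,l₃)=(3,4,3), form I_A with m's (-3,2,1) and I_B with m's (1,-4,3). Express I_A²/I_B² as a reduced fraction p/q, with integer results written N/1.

9/7

l's match ⇒ only the (l;m) 3-j factors differ between A and B.
A: triangle coeff Δ(3,4,3) = 1/34650; Σ_t [4,4]: t=4:+1/192 = 1/192; (3j)²=3/77 [(3 4 3; -3 2 1)], sign=+1
B: triangle coeff Δ(3,4,3) = 1/34650; Σ_t [0,0]: t=0:+1/1152 = 1/1152; (3j)²=1/33 [(3 4 3; 1 -4 3)], sign=+1
I_A²/I_B² = (3/77)/(1/33) = 9/7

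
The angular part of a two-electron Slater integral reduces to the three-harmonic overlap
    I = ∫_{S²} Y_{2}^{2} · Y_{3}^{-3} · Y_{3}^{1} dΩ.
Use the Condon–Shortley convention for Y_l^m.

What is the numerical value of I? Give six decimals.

0.132981

m-sum 0 ✓  L=8 even ✓  1≤3≤5 ✓
Π(2lᵢ+1) = 5×7×7 = 245
triangle coeff Δ(2,3,3) = 1/3780
Σ_t [0,2]: t=0:+1/24 t=1:−1/4 t=2:+1/24 = -1/6
(3j)²=4/105 [(2 3 3; 0 0 0)], sign=+1
Σ_t [0,0]: t=0:+1/96 = 1/96
(3j)²=1/42 [(2 3 3; 2 -3 1)], sign=+1
⇒ 4πI² = 2/9
I = (+1)√(2/9/(4π)) = 0.13298076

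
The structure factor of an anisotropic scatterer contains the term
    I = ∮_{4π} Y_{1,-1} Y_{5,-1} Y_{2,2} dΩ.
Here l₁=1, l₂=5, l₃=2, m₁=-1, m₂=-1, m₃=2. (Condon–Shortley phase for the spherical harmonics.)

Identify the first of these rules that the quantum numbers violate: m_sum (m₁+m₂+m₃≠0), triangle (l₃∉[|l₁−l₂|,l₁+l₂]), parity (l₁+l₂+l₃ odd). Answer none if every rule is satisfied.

azimuthal sum: -1 − 1 + 2 = 0  ✓
4 ≤ 2 ≤ 6 (triangle on l)  ✗
L = 1 + 5 + 2 = 8 (even)

triangle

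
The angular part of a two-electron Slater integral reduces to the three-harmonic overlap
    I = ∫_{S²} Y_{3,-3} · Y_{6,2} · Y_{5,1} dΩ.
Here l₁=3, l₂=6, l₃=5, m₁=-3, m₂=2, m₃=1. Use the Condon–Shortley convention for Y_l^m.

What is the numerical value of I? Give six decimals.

m-sum 0 ✓  L=14 even ✓  3≤5≤9 ✓
Π(2lᵢ+1) = 7×13×11 = 1001
triangle coeff Δ(3,6,5) = 1/675675
Σ_t [1,3]: t=1:−1/8640 t=2:+1/2304 t=3:−1/8640 = 7/34560
(3j)²=7/429 [(3 6 5; 0 0 0)], sign=-1
Σ_t [4,4]: t=4:+1/27648 = 1/27648
(3j)²=10/429 [(3 6 5; -3 2 1)], sign=+1
⇒ 4πI² = 490/1287
I = (-1)√(490/1287/(4π)) = -0.17406195

-0.174062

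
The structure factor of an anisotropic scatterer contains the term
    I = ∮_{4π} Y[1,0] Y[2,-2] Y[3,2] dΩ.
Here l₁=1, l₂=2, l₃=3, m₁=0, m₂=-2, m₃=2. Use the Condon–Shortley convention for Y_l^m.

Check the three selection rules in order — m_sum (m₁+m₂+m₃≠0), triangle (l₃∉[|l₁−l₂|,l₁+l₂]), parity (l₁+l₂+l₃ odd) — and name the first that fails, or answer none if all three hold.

none

m₁+m₂+m₃ = 0 − 2 + 2 = 0  ✓
triangle: |1−2|=1 ≤ l₃=3 ≤ 1+2=3  ✓
parity: l₁+l₂+l₃ = 6 is even  ✓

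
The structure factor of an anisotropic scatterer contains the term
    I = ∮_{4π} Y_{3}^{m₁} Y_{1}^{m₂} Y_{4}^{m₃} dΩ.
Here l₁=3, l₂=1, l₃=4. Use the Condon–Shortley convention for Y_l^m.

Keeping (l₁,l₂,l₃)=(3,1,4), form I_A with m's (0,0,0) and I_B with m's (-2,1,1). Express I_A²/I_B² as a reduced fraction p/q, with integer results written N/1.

Same 3,1,4: normalisation and zero-m 3j drop out of the ratio.
A: Δ: 0! 6! 2! / 9! → 1/252; sum: t=0:+1/36 = 1/36; 3j²(3 1 4; 0 0 0) = Δ·Π!·Σ² = 4/63  (sign +1)
B: Δ: 0! 6! 2! / 9! → 1/252; sum: t=0:+1/240 = 1/240; 3j²(3 1 4; -2 1 1) = Δ·Π!·Σ² = 1/84  (sign -1)
I_A²/I_B² = (4/63)/(1/84) = 16/3

16/3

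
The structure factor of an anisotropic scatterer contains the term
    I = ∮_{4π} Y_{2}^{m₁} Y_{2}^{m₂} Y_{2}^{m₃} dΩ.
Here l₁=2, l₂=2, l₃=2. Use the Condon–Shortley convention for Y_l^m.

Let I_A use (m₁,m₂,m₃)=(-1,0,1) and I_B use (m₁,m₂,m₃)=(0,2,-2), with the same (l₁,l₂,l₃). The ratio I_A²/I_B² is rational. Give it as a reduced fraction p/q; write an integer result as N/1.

1/4

Shared (l₁,l₂,l₃)=(2,2,2): N and (l;000)² cancel in I_A²/I_B².
A: Δ = 2!·2!·2!/7! = 1/630; Racah Σ t=1..2: t=1:−1/2 t=2:+1/4 = -1/4; ⇒ 3j(2 2 2; -1 0 1)² = 1/70, sgn +1
B: Δ = 2!·2!·2!/7! = 1/630; Racah Σ t=2..2: t=2:+1/8 = 1/8; ⇒ 3j(2 2 2; 0 2 -2)² = 2/35, sgn +1
I_A²/I_B² = (1/70)/(2/35) = 1/4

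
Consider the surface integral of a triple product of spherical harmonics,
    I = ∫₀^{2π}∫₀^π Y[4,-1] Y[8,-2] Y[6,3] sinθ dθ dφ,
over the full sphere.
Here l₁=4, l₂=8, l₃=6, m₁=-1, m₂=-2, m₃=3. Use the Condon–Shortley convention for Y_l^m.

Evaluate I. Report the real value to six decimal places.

m-sum 0 ✓  L=18 even ✓  4≤6≤12 ✓
Π(2lᵢ+1) = 9×17×13 = 1989
triangle coeff Δ(4,8,6) = 1/23279256
Σ_t [2,4]: t=2:+1/1658880 t=3:−1/518400 t=4:+1/1658880 = -1/1382400
(3j)²=504/46189 [(4 8 6; 0 0 0)], sign=-1
Σ_t [3,5]: t=3:−1/2177280 t=4:+1/3870720 t=5:−1/87091200 = -37/174182400
(3j)²=20535/2586584 [(4 8 6; -1 -2 3)], sign=+1
⇒ 4πI² = 1663335/9653501
I = (-1)√(1663335/9653501/(4π)) = -0.11709612

-0.117096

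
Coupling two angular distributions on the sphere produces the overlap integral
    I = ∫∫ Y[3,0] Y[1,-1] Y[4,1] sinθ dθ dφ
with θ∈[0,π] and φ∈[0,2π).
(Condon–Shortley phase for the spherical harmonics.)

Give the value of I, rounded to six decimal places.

-0.194664

Checks pass: Σm=0; 8 even; l₃=4∈[2,4].
(2·3+1)(2·1+1)(2·4+1) = 189
Δ: 0! 6! 2! / 9! → 1/252
sum: t=0:+1/36 = 1/36
3j²(3 1 4; 0 0 0) = Δ·Π!·Σ² = 4/63  (sign +1)
sum: t=0:+1/72 = 1/72
3j²(3 1 4; 0 -1 1) = Δ·Π!·Σ² = 5/126  (sign -1)
combine: 4πI² = 189·4/63·5/126 = 10/21
take √, sign -1: I = -0.19466390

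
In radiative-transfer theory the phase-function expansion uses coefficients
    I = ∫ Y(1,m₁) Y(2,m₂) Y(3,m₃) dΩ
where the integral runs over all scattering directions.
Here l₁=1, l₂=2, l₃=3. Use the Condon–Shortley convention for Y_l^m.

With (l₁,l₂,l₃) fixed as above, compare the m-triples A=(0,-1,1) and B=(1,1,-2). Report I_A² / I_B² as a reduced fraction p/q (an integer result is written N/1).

4/5

Shared (l₁,l₂,l₃)=(1,2,3): N and (l;000)² cancel in I_A²/I_B².
A: Δ = 0!·2!·4!/7! = 1/105; Racah Σ t=0..0: t=0:+1/6 = 1/6; ⇒ 3j(1 2 3; 0 -1 1)² = 8/105, sgn +1
B: Δ = 0!·2!·4!/7! = 1/105; Racah Σ t=0..0: t=0:+1/12 = 1/12; ⇒ 3j(1 2 3; 1 1 -2)² = 2/21, sgn -1
I_A²/I_B² = (8/105)/(2/21) = 4/5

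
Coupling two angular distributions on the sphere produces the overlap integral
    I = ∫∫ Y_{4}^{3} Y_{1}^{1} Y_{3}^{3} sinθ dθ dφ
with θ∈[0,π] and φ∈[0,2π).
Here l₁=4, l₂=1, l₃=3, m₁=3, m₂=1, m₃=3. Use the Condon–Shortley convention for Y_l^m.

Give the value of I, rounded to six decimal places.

0.000000

m-sum = 3 + 1 + 3 = 7 ≠ 0 ⇒ I = 0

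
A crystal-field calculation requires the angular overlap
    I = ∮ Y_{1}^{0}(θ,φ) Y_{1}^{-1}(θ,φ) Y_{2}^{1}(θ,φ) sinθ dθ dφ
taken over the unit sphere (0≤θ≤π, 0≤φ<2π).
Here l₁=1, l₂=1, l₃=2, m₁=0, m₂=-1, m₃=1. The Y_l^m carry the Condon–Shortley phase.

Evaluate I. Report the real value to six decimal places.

-0.218510

m-sum 0 ✓  L=4 even ✓  0≤2≤2 ✓
Π(2lᵢ+1) = 3×3×5 = 45
triangle coeff Δ(1,1,2) = 1/30
Σ_t [0,0]: t=0:+1/1 = 1/1
(3j)²=2/15 [(1 1 2; 0 0 0)], sign=+1
Σ_t [0,0]: t=0:+1/2 = 1/2
(3j)²=1/10 [(1 1 2; 0 -1 1)], sign=-1
⇒ 4πI² = 3/5
I = (-1)√(3/5/(4π)) = -0.21850969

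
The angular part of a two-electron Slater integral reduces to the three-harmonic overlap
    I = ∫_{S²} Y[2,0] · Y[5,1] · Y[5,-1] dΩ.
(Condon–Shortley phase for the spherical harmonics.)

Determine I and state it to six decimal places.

Rules hold: Σm=0, L=12 even, 3≤5≤7.
N = 5·11·11 = 605
Δ = 2!·2!·8!/13! = 1/38610
Racah Σ t=0..2: t=0:+1/2880 t=1:−1/576 t=2:+1/2880 = -1/960
⇒ 3j(2 5 5; 0 0 0)² = 10/429, sgn +1
Racah Σ t=0..2: t=0:+1/5760 t=1:−1/720 t=2:+1/2304 = -1/1280
⇒ 3j(2 5 5; 0 1 -1)² = 27/1430, sgn -1
4πI² = N·(3j₀)²·(3jₘ)² = 45/169
I = -1·√(0.266272/4π) = -0.14556534

-0.145565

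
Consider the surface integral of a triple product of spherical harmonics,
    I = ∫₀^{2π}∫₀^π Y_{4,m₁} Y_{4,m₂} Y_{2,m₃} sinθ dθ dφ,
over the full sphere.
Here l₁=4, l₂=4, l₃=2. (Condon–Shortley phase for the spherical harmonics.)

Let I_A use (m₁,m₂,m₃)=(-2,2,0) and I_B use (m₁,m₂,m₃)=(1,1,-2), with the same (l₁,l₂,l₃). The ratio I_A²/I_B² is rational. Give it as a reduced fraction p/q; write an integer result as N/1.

Same 4,4,2: normalisation and zero-m 3j drop out of the ratio.
A: Δ: 6! 2! 2! / 11! → 1/13860; sum: t=4:+1/192 t=5:−1/120 t=6:+1/2880 = -1/360; 3j²(4 4 2; -2 2 0) = Δ·Π!·Σ² = 16/3465  (sign -1)
B: Δ: 6! 2! 2! / 11! → 1/13860; sum: t=3:−1/144 = -1/144; 3j²(4 4 2; 1 1 -2) = Δ·Π!·Σ² = 10/231  (sign -1)
I_A²/I_B² = (16/3465)/(10/231) = 8/75

8/75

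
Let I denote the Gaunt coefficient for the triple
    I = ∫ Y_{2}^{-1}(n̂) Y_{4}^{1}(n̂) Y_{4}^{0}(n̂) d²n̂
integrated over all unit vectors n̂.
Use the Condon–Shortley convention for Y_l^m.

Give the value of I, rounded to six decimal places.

-0.044869

m-sum 0 ✓  L=10 even ✓  2≤4≤6 ✓
Π(2lᵢ+1) = 5×9×9 = 405
triangle coeff Δ(2,4,4) = 1/13860
Σ_t [0,2]: t=0:+1/192 t=1:−1/36 t=2:+1/192 = -5/288
(3j)²=20/693 [(2 4 4; 0 0 0)], sign=-1
Σ_t [1,2]: t=1:−1/96 t=2:+1/72 = 1/288
(3j)²=1/462 [(2 4 4; -1 1 0)], sign=+1
⇒ 4πI² = 150/5929
I = (-1)√(150/5929/(4π)) = -0.04486937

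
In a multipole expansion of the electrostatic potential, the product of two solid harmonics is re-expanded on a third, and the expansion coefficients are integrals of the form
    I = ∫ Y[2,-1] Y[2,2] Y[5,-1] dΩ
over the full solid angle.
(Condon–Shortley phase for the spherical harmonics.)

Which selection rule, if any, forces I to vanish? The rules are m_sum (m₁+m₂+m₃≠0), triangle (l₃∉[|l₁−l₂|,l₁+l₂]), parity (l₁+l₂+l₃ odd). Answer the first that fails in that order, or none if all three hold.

triangle

Σmᵢ = 0  ✓
l₃∈[|l₁−l₂|,l₁+l₂]=[0,4], have l₃=5  ✗
Σlᵢ = 9 ⇒ odd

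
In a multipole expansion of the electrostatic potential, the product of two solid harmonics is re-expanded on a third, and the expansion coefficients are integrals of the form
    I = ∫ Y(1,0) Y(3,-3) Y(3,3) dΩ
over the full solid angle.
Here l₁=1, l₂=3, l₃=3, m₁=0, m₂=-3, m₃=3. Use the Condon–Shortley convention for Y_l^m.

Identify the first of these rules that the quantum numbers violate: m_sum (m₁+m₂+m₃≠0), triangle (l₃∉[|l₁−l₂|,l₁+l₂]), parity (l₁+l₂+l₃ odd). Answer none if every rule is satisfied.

parity

Σmᵢ = 0  ✓
l₃∈[|l₁−l₂|,l₁+l₂]=[2,4], have l₃=3  ✓
Σlᵢ = 7 ⇒ odd  ✗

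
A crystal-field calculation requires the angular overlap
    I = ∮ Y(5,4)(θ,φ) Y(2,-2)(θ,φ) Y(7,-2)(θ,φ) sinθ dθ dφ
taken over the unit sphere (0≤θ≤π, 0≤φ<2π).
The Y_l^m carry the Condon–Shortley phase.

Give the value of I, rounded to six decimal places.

m-sum 0 ✓  L=14 even ✓  3≤7≤7 ✓
Π(2lᵢ+1) = 11×5×15 = 825
triangle coeff Δ(5,2,7) = 1/15015
Σ_t [0,0]: t=0:+1/57600 = 1/57600
(3j)²=21/715 [(5 2 7; 0 0 0)], sign=-1
Σ_t [0,0]: t=0:+1/8709120 = 1/8709120
(3j)²=1/3003 [(5 2 7; 4 -2 -2)], sign=-1
⇒ 4πI² = 15/1859
I = (+1)√(15/1859/(4π)) = 0.02533967

0.025340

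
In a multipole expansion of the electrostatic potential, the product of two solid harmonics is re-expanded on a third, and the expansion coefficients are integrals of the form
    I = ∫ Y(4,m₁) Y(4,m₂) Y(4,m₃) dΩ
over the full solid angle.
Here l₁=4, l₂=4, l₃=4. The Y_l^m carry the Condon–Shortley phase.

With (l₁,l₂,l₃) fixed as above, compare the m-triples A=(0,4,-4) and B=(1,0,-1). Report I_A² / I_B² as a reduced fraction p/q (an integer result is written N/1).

l's match ⇒ only the (l;m) 3-j factors differ between A and B.
A: triangle coeff Δ(4,4,4) = 1/450450; Σ_t [4,4]: t=4:+1/13824 = 1/13824; (3j)²=14/1287 [(4 4 4; 0 4 -4)], sign=+1
B: triangle coeff Δ(4,4,4) = 1/450450; Σ_t [0,3]: t=0:+1/3456 t=1:−1/144 t=2:+1/96 t=3:−1/864 = 1/384; (3j)²=9/2002 [(4 4 4; 1 0 -1)], sign=-1
I_A²/I_B² = (14/1287)/(9/2002) = 196/81

196/81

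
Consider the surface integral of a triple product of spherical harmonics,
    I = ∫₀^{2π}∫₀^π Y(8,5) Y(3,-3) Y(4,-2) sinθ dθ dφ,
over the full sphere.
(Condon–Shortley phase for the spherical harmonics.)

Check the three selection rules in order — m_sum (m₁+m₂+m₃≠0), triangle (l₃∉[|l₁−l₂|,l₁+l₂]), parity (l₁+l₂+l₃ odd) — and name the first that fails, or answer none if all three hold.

azimuthal sum: 5 − 3 − 2 = 0  ✓
5 ≤ 4 ≤ 11 (triangle on l)  ✗
L = 8 + 3 + 4 = 15 (odd)

triangle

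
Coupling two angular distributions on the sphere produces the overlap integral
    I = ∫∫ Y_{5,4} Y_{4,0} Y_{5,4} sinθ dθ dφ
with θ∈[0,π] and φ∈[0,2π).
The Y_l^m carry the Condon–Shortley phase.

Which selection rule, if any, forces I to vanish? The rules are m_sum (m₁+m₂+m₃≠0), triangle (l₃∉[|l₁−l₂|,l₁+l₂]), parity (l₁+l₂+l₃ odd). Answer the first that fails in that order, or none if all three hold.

azimuthal sum: 4 + 0 + 4 = 8  ✗
1 ≤ 5 ≤ 9 (triangle on l)
L = 5 + 4 + 5 = 14 (even)

m_sum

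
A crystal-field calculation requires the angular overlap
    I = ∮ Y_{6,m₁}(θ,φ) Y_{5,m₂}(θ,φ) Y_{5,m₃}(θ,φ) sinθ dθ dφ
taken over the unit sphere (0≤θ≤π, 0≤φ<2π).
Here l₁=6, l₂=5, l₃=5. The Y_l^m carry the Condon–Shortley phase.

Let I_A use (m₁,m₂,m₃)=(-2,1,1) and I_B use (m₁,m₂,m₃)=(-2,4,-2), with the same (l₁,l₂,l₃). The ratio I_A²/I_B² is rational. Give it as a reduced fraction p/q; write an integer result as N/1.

4/3

Same 6,5,5: normalisation and zero-m 3j drop out of the ratio.
A: Δ: 6! 6! 4! / 17! → 1/28588560; sum: t=2:+1/829440 t=3:−1/25920 t=4:+1/9216 t=5:−1/25920 t=6:+1/829440 = 7/207360; 3j²(6 5 5; -2 1 1) = Δ·Π!·Σ² = 28/2431  (sign +1)
B: Δ: 6! 6! 4! / 17! → 1/28588560; sum: t=5:−1/103680 t=6:+1/207360 = -1/207360; 3j²(6 5 5; -2 4 -2) = Δ·Π!·Σ² = 21/2431  (sign +1)
I_A²/I_B² = (28/2431)/(21/2431) = 4/3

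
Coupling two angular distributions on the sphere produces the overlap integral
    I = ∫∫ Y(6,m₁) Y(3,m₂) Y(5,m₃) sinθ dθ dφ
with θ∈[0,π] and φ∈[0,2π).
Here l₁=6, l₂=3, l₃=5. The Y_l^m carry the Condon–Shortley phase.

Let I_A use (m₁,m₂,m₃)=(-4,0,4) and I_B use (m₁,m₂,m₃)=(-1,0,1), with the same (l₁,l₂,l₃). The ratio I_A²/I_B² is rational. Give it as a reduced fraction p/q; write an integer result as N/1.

9/7

Shared (l₁,l₂,l₃)=(6,3,5): N and (l;000)² cancel in I_A²/I_B².
A: Δ = 4!·8!·2!/15! = 1/675675; Racah Σ t=2..3: t=2:+1/161280 t=3:−1/60480 = -1/96768; ⇒ 3j(6 3 5; -4 0 4)² = 15/1001, sgn +1
B: Δ = 4!·8!·2!/15! = 1/675675; Racah Σ t=1..3: t=1:−1/17280 t=2:+1/2880 t=3:−1/6912 = 1/6912; ⇒ 3j(6 3 5; -1 0 1)² = 5/429, sgn +1
I_A²/I_B² = (15/1001)/(5/429) = 9/7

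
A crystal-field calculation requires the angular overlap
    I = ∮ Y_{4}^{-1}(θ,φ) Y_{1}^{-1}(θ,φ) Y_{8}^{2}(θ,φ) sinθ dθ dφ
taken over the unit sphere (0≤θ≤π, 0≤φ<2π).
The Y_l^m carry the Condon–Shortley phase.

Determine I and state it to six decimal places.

triangle: need 3≤l₃≤5, have 8; I=0

0.000000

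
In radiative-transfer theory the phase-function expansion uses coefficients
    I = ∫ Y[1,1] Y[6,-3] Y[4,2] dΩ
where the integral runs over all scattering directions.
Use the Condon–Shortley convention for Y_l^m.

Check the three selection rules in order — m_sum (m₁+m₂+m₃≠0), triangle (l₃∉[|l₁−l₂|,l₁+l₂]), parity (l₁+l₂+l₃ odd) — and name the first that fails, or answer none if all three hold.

triangle

Σmᵢ = 0  ✓
l₃∈[|l₁−l₂|,l₁+l₂]=[5,7], have l₃=4  ✗
Σlᵢ = 11 ⇒ odd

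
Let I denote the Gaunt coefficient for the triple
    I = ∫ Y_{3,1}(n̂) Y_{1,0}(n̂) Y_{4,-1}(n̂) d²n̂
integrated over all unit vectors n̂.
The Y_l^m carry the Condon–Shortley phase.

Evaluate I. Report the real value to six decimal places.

-0.238414

m-sum 0 ✓  L=8 even ✓  2≤4≤4 ✓
Π(2lᵢ+1) = 7×3×9 = 189
triangle coeff Δ(3,1,4) = 1/252
Σ_t [0,0]: t=0:+1/36 = 1/36
(3j)²=4/63 [(3 1 4; 0 0 0)], sign=+1
Σ_t [0,0]: t=0:+1/48 = 1/48
(3j)²=5/84 [(3 1 4; 1 0 -1)], sign=-1
⇒ 4πI² = 5/7
I = (-1)√(5/7/(4π)) = -0.23841361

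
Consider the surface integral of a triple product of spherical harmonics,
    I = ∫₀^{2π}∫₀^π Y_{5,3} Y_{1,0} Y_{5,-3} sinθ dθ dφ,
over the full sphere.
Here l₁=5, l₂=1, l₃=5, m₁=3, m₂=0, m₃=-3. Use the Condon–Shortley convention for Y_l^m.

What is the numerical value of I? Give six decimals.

0.000000

Σlᵢ=11 odd — θ-integrand is odd under cosθ→−cosθ; I=0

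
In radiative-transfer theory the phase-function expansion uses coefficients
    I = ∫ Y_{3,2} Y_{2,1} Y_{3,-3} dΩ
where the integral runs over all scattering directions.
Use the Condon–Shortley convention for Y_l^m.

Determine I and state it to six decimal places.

Checks pass: Σm=0; 8 even; l₃=3∈[1,5].
(2·3+1)(2·2+1)(2·3+1) = 245
Δ: 2! 4! 2! / 9! → 1/3780
sum: t=0:+1/24 t=1:−1/4 t=2:+1/24 = -1/6
3j²(3 2 3; 0 0 0) = Δ·Π!·Σ² = 4/105  (sign +1)
sum: t=1:−1/48 = -1/48
3j²(3 2 3; 2 1 -3) = Δ·Π!·Σ² = 5/84  (sign -1)
combine: 4πI² = 245·4/105·5/84 = 5/9
take √, sign -1: I = -0.21026104

-0.210261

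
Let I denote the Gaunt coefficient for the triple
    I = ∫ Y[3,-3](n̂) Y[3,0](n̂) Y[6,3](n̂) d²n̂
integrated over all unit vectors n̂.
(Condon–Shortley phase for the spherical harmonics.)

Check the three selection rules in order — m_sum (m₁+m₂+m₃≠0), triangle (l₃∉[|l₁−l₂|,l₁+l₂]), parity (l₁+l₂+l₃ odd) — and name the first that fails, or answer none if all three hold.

none

azimuthal sum: -3 + 0 + 3 = 0  ✓
0 ≤ 6 ≤ 6 (triangle on l)  ✓
L = 3 + 3 + 6 = 12 (even)  ✓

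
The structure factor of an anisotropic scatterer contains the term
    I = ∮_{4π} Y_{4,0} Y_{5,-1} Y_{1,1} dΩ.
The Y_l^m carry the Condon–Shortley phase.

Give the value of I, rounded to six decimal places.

-0.190188

m-sum 0 ✓  L=10 even ✓  1≤1≤9 ✓
Π(2lᵢ+1) = 9×11×3 = 297
triangle coeff Δ(4,5,1) = 1/495
Σ_t [4,4]: t=4:+1/576 = 1/576
(3j)²=5/99 [(4 5 1; 0 0 0)], sign=-1
Σ_t [4,4]: t=4:+1/1152 = 1/1152
(3j)²=1/33 [(4 5 1; 0 -1 1)], sign=+1
⇒ 4πI² = 5/11
I = (-1)√(5/11/(4π)) = -0.19018827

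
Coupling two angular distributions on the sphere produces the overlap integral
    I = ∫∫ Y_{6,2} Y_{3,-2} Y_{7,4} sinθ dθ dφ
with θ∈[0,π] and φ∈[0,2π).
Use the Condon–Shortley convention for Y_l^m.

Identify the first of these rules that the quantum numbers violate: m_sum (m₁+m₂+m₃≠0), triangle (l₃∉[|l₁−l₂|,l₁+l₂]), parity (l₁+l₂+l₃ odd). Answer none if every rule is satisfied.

m_sum

Σmᵢ = 4  ✗
l₃∈[|l₁−l₂|,l₁+l₂]=[3,9], have l₃=7
Σlᵢ = 16 ⇒ even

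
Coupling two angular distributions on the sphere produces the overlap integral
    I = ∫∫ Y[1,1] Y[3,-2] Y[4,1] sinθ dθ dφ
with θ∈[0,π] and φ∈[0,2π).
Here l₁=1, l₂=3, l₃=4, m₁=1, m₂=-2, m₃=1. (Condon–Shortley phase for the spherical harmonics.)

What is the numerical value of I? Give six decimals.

Rules hold: Σm=0, L=8 even, 2≤4≤4.
N = 3·7·9 = 189
Δ = 0!·2!·6!/9! = 1/252
Racah Σ t=0..0: t=0:+1/36 = 1/36
⇒ 3j(1 3 4; 0 0 0)² = 4/63, sgn +1
Racah Σ t=0..0: t=0:+1/240 = 1/240
⇒ 3j(1 3 4; 1 -2 1)² = 1/84, sgn -1
4πI² = N·(3j₀)²·(3jₘ)² = 1/7
I = -1·√(0.142857/4π) = -0.10662181

-0.106622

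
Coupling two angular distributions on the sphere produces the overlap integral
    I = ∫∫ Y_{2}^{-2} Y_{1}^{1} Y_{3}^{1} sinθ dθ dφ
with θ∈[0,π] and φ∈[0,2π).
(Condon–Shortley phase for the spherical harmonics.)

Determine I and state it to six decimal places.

Rules hold: Σm=0, L=6 even, 1≤3≤3.
N = 5·3·7 = 105
Δ = 0!·4!·2!/7! = 1/105
Racah Σ t=0..0: t=0:+1/4 = 1/4
⇒ 3j(2 1 3; 0 0 0)² = 3/35, sgn -1
Racah Σ t=0..0: t=0:+1/48 = 1/48
⇒ 3j(2 1 3; -2 1 1)² = 1/105, sgn +1
4πI² = N·(3j₀)²·(3jₘ)² = 3/35
I = -1·√(0.0857143/4π) = -0.08258890

-0.082589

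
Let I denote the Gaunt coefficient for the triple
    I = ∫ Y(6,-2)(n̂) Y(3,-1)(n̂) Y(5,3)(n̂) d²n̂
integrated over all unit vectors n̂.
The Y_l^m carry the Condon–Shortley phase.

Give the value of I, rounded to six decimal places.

-0.145631

Rules hold: Σm=0, L=14 even, 3≤5≤9.
N = 13·7·11 = 1001
Δ = 4!·8!·2!/15! = 1/675675
Racah Σ t=1..3: t=1:−1/8640 t=2:+1/2304 t=3:−1/8640 = 7/34560
⇒ 3j(6 3 5; 0 0 0)² = 7/429, sgn -1
Racah Σ t=0..2: t=0:+1/1935360 t=1:−1/30240 t=2:+1/11520 = 1/18432
⇒ 3j(6 3 5; -2 -1 3)² = 7/429, sgn +1
4πI² = N·(3j₀)²·(3jₘ)² = 343/1287
I = -1·√(0.266511/4π) = -0.14563067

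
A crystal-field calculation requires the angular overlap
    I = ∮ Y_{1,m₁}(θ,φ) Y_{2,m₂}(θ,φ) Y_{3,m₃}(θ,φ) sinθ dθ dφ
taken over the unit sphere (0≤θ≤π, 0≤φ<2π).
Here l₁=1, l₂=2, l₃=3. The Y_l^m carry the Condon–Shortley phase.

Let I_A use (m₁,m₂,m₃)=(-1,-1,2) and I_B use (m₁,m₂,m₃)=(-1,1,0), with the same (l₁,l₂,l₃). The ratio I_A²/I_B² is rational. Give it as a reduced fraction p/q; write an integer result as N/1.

Shared (l₁,l₂,l₃)=(1,2,3): N and (l;000)² cancel in I_A²/I_B².
A: Δ = 0!·2!·4!/7! = 1/105; Racah Σ t=0..0: t=0:+1/12 = 1/12; ⇒ 3j(1 2 3; -1 -1 2)² = 2/21, sgn -1
B: Δ = 0!·2!·4!/7! = 1/105; Racah Σ t=0..0: t=0:+1/12 = 1/12; ⇒ 3j(1 2 3; -1 1 0)² = 1/35, sgn -1
I_A²/I_B² = (2/21)/(1/35) = 10/3

10/3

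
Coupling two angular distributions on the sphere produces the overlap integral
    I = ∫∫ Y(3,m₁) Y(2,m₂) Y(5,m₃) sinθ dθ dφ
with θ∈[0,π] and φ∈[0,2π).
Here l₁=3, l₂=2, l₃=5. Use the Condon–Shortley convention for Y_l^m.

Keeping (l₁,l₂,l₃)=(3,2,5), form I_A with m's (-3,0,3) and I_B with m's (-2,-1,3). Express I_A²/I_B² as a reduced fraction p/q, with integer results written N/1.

1/4

Same 3,2,5: normalisation and zero-m 3j drop out of the ratio.
A: Δ: 0! 6! 4! / 11! → 1/2310; sum: t=0:+1/2880 = 1/2880; 3j²(3 2 5; -3 0 3) = Δ·Π!·Σ² = 2/165  (sign +1)
B: Δ: 0! 6! 4! / 11! → 1/2310; sum: t=0:+1/720 = 1/720; 3j²(3 2 5; -2 -1 3) = Δ·Π!·Σ² = 8/165  (sign +1)
I_A²/I_B² = (2/165)/(8/165) = 1/4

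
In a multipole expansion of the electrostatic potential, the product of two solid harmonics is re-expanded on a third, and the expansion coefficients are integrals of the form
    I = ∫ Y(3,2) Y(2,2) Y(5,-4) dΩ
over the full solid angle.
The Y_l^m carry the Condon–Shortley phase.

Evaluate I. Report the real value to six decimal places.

m-sum 0 ✓  L=10 even ✓  1≤5≤5 ✓
Π(2lᵢ+1) = 7×5×11 = 385
triangle coeff Δ(3,2,5) = 1/2310
Σ_t [0,0]: t=0:+1/144 = 1/144
(3j)²=10/231 [(3 2 5; 0 0 0)], sign=-1
Σ_t [0,0]: t=0:+1/2880 = 1/2880
(3j)²=3/55 [(3 2 5; 2 2 -4)], sign=-1
⇒ 4πI² = 10/11
I = (+1)√(10/11/(4π)) = 0.26896683

0.268967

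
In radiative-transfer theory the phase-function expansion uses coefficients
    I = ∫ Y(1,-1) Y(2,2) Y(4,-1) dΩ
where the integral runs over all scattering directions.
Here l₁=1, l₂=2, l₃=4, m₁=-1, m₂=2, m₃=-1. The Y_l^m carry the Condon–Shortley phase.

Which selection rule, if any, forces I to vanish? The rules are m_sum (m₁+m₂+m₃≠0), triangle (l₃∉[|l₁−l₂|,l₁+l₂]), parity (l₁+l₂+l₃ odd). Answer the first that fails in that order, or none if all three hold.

triangle

m₁+m₂+m₃ = -1 + 2 − 1 = 0  ✓
triangle: |1−2|=1 ≤ l₃=4 ≤ 1+2=3  ✗
parity: l₁+l₂+l₃ = 7 is odd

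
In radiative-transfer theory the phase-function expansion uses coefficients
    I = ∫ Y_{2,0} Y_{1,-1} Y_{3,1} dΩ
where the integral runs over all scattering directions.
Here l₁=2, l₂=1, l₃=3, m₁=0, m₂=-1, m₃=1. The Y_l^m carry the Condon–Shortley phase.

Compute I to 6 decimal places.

Rules hold: Σm=0, L=6 even, 1≤3≤3.
N = 5·3·7 = 105
Δ = 0!·4!·2!/7! = 1/105
Racah Σ t=0..0: t=0:+1/4 = 1/4
⇒ 3j(2 1 3; 0 0 0)² = 3/35, sgn -1
Racah Σ t=0..0: t=0:+1/8 = 1/8
⇒ 3j(2 1 3; 0 -1 1)² = 2/35, sgn +1
4πI² = N·(3j₀)²·(3jₘ)² = 18/35
I = -1·√(0.514286/4π) = -0.20230066

-0.202301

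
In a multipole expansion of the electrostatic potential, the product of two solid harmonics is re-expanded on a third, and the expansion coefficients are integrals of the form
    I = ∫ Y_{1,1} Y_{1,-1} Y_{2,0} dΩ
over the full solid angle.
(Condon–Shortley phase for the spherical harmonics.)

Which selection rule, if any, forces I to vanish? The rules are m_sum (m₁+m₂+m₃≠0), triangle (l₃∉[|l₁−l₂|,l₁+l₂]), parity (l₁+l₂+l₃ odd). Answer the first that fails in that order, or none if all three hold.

none

Σmᵢ = 0  ✓
l₃∈[|l₁−l₂|,l₁+l₂]=[0,2], have l₃=2  ✓
Σlᵢ = 4 ⇒ even  ✓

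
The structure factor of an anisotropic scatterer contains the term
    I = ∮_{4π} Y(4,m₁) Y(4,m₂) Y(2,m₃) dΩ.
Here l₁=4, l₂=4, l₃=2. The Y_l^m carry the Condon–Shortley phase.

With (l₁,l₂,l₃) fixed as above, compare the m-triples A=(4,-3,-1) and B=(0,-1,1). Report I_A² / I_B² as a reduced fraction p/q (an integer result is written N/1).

l's match ⇒ only the (l;m) 3-j factors differ between A and B.
A: triangle coeff Δ(4,4,2) = 1/13860; Σ_t [0,0]: t=0:+1/1440 = 1/1440; (3j)²=7/165 [(4 4 2; 4 -3 -1)], sign=-1
B: triangle coeff Δ(4,4,2) = 1/13860; Σ_t [2,3]: t=2:+1/96 t=3:−1/72 = -1/288; (3j)²=1/462 [(4 4 2; 0 -1 1)], sign=+1
I_A²/I_B² = (7/165)/(1/462) = 98/5

98/5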